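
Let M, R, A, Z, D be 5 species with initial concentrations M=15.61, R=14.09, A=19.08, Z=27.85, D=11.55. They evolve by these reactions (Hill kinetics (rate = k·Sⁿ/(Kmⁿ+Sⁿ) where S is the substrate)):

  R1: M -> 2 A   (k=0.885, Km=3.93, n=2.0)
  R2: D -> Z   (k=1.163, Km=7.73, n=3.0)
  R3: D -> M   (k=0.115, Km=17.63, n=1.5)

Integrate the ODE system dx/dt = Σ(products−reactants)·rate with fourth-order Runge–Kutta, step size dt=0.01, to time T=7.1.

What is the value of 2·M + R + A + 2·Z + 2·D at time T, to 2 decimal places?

Check how each reaction changes W = 2·M + R + A + 2·Z + 2·D (weight of products minus weight of reactants):
R1: M -> 2 A: (1·2) − (2·1) = 2 − 2 = 0
R2: D -> Z: (2·1) − (2·1) = 2 − 2 = 0
R3: D -> M: (2·1) − (2·1) = 2 − 2 = 0
Every reaction leaves W unchanged, so W is conserved and no simulation is needed: W(T) = W(0) = 2·15.61 + 14.09 + 19.08 + 2·27.85 + 2·11.55 = 143.19

Value at T = 143.19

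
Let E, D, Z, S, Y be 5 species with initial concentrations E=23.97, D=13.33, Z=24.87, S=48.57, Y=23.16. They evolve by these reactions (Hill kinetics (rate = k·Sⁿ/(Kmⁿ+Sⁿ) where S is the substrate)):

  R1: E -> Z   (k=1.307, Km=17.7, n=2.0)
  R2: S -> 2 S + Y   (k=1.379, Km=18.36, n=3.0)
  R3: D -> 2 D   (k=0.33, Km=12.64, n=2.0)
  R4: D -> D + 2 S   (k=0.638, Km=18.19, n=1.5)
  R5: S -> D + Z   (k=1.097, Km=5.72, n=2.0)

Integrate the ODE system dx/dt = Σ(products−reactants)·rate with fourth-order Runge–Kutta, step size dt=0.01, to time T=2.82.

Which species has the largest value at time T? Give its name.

RK4 with dt=0.01: 282 steps to T=2.82. Trajectory (selected grid times):
t=0.00: E=23.97 D=13.33 Z=24.87 S=48.57 Y=23.16
t=0.31: E=23.71 D=13.72 Z=25.47 S=48.79 Y=23.57
t=0.63: E=23.44 D=14.12 Z=26.08 S=49.03 Y=23.98
t=0.94: E=23.18 D=14.52 Z=26.67 S=49.26 Y=24.39
t=1.25: E=22.93 D=14.91 Z=27.26 S=49.50 Y=24.80
t=1.57: E=22.67 D=15.32 Z=27.87 S=49.75 Y=25.22
t=1.88: E=22.42 D=15.72 Z=28.46 S=50.00 Y=25.62
t=2.19: E=22.17 D=16.12 Z=29.04 S=50.25 Y=26.03
t=2.51: E=21.92 D=16.53 Z=29.64 S=50.51 Y=26.45
t=2.82: E=21.67 D=16.93 Z=30.22 S=50.77 Y=26.86
At T=2.82: E=21.67 D=16.93 Z=30.22 S=50.77 Y=26.86; the largest is S.

Dominant species at T: S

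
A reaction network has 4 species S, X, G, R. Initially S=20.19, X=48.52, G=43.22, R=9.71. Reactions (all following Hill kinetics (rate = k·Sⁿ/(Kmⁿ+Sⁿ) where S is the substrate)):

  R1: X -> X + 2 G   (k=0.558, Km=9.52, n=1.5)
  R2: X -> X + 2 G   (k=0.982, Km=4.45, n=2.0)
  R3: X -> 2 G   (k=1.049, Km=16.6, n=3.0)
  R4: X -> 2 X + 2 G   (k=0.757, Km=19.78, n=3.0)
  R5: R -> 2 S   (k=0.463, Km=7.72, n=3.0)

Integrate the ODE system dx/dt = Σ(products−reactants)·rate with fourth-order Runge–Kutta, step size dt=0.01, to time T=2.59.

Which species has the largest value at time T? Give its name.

Dominant species at T: G

RK4 with dt=0.01: 259 steps to T=2.59. Trajectory (selected grid times):
t=0.00: S=20.19 X=48.52 G=43.22 R=9.71
t=0.29: S=20.37 X=48.43 G=45.08 R=9.62
t=0.58: S=20.54 X=48.35 G=46.94 R=9.53
t=0.86: S=20.71 X=48.26 G=48.73 R=9.45
t=1.15: S=20.89 X=48.18 G=50.59 R=9.36
t=1.44: S=21.06 X=48.09 G=52.45 R=9.28
t=1.73: S=21.23 X=48.00 G=54.30 R=9.19
t=2.01: S=21.39 X=47.92 G=56.09 R=9.11
t=2.30: S=21.55 X=47.83 G=57.95 R=9.03
t=2.59: S=21.72 X=47.74 G=59.81 R=8.95
At T=2.59: S=21.72 X=47.74 G=59.81 R=8.95; the largest is G.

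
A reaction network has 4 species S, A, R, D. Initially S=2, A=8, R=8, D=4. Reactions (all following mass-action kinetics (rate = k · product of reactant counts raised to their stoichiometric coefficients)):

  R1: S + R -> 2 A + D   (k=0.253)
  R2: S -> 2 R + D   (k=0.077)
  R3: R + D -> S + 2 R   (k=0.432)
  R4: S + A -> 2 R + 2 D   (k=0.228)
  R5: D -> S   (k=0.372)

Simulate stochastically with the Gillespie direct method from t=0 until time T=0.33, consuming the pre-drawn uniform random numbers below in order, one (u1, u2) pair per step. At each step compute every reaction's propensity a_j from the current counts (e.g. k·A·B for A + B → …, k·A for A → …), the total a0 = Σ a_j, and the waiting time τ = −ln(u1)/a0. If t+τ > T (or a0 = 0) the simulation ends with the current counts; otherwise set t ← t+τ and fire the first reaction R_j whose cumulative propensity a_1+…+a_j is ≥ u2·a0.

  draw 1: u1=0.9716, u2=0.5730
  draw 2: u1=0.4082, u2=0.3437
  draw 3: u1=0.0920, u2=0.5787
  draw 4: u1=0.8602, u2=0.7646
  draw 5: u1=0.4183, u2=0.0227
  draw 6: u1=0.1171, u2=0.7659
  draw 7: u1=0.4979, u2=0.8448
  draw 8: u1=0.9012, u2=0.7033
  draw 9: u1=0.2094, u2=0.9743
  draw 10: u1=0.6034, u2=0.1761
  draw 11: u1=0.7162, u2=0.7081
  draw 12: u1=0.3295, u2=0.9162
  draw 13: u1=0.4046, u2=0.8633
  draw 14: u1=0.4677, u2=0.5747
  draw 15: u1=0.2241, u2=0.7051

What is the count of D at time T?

t=0.000: S=2 A=8 R=8 D=4
Draw 1: a1=4.048, a2=0.154, a3=13.824, a4=3.648, a5=1.488, a0=23.162; τ=−ln(0.9716)/23.162=0.001 → t=0.001; u2·a0=0.5730·23.162=13.272; a1+a2=4.202 < 13.272 ≤ a1+…+a3=18.026 → R3 fires; S=3 A=8 R=9 D=3
Draw 2: a1=6.831, a2=0.231, a3=11.664, a4=5.472, a5=1.116, a0=25.314; τ=−ln(0.4082)/25.314=0.035 → t=0.037; u2·a0=0.3437·25.314=8.700; a1+a2=7.062 < 8.700 ≤ a1+…+a3=18.726 → R3 fires; S=4 A=8 R=10 D=2
Draw 3: a1=10.120, a2=0.308, a3=8.640, a4=7.296, a5=0.744, a0=27.108; τ=−ln(0.0920)/27.108=0.088 → t=0.125; u2·a0=0.5787·27.108=15.687; a1+a2=10.428 < 15.687 ≤ a1+…+a3=19.068 → R3 fires; S=5 A=8 R=11 D=1
Draw 4: a1=13.915, a2=0.385, a3=4.752, a4=9.120, a5=0.372, a0=28.544; τ=−ln(0.8602)/28.544=0.005 → t=0.130; u2·a0=0.7646·28.544=21.825; a1+…+a3=19.052 < 21.825 ≤ a1+…+a4=28.172 → R4 fires; S=4 A=7 R=13 D=3
Draw 5: a1=13.156, a2=0.308, a3=16.848, a4=6.384, a5=1.116, a0=37.812; τ=−ln(0.4183)/37.812=0.023 → t=0.153; u2·a0=0.0227·37.812=0.858 ≤ a1=13.156 → R1 fires; S=3 A=9 R=12 D=4
Draw 6: a1=9.108, a2=0.231, a3=20.736, a4=6.156, a5=1.488, a0=37.719; τ=−ln(0.1171)/37.719=0.057 → t=0.210; u2·a0=0.7659·37.719=28.889; a1+a2=9.339 < 28.889 ≤ a1+…+a3=30.075 → R3 fires; S=4 A=9 R=13 D=3
Draw 7: a1=13.156, a2=0.308, a3=16.848, a4=8.208, a5=1.116, a0=39.636; τ=−ln(0.4979)/39.636=0.018 → t=0.227; u2·a0=0.8448·39.636=33.484; a1+…+a3=30.312 < 33.484 ≤ a1+…+a4=38.520 → R4 fires; S=3 A=8 R=15 D=5
Draw 8: a1=11.385, a2=0.231, a3=32.400, a4=5.472, a5=1.860, a0=51.348; τ=−ln(0.9012)/51.348=0.002 → t=0.229; u2·a0=0.7033·51.348=36.113; a1+a2=11.616 < 36.113 ≤ a1+…+a3=44.016 → R3 fires; S=4 A=8 R=16 D=4
Draw 9: a1=16.192, a2=0.308, a3=27.648, a4=7.296, a5=1.488, a0=52.932; τ=−ln(0.2094)/52.932=0.030 → t=0.259; u2·a0=0.9743·52.932=51.572; a1+…+a4=51.444 < 51.572 ≤ a1+…+a5=52.932 → R5 fires; S=5 A=8 R=16 D=3
Draw 10: a1=20.240, a2=0.385, a3=20.736, a4=9.120, a5=1.116, a0=51.597; τ=−ln(0.6034)/51.597=0.010 → t=0.269; u2·a0=0.1761·51.597=9.086 ≤ a1=20.240 → R1 fires; S=4 A=10 R=15 D=4
Draw 11: a1=15.180, a2=0.308, a3=25.920, a4=9.120, a5=1.488, a0=52.016; τ=−ln(0.7162)/52.016=0.006 → t=0.275; u2·a0=0.7081·52.016=36.833; a1+a2=15.488 < 36.833 ≤ a1+…+a3=41.408 → R3 fires; S=5 A=10 R=16 D=3
Draw 12: a1=20.240, a2=0.385, a3=20.736, a4=11.400, a5=1.116, a0=53.877; τ=−ln(0.3295)/53.877=0.021 → t=0.296; u2·a0=0.9162·53.877=49.362; a1+…+a3=41.361 < 49.362 ≤ a1+…+a4=52.761 → R4 fires; S=4 A=9 R=18 D=5
Draw 13: a1=18.216, a2=0.308, a3=38.880, a4=8.208, a5=1.860, a0=67.472; τ=−ln(0.4046)/67.472=0.013 → t=0.309; u2·a0=0.8633·67.472=58.249; a1+…+a3=57.404 < 58.249 ≤ a1+…+a4=65.612 → R4 fires; S=3 A=8 R=20 D=7
Draw 14: a1=15.180, a2=0.231, a3=60.480, a4=5.472, a5=2.604, a0=83.967; τ=−ln(0.4677)/83.967=0.009 → t=0.318; u2·a0=0.5747·83.967=48.256; a1+a2=15.411 < 48.256 ≤ a1+…+a3=75.891 → R3 fires; S=4 A=8 R=21 D=6
Draw 15: a1=21.252, a2=0.308, a3=54.432, a4=7.296, a5=2.232, a0=85.520; τ=−ln(0.2241)/85.520=0.017 → t=0.336 > T=0.33: stop.
Read off D at T=0.33: 6

D at T = 6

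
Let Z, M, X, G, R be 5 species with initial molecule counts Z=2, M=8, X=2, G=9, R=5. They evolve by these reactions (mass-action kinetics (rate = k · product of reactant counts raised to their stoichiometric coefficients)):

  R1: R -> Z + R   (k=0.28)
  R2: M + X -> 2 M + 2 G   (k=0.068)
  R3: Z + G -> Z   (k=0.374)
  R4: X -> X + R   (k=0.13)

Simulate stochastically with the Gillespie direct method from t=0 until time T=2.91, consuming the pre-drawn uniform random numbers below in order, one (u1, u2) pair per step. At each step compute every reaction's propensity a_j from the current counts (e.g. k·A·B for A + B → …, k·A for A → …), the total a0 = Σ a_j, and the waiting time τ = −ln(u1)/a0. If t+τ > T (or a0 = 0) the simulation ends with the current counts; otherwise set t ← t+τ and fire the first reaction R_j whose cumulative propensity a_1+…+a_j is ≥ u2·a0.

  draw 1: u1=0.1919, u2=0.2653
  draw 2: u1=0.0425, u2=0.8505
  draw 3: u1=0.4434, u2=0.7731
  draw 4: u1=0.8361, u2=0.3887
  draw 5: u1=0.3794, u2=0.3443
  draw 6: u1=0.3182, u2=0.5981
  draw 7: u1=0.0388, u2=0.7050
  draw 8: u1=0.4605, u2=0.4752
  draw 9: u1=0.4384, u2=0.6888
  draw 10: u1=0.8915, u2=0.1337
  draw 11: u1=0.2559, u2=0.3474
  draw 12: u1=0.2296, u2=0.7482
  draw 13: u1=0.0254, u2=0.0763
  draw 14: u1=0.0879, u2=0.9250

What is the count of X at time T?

X at T = 0

t=0.000: Z=2 M=8 X=2 G=9 R=5
Draw 1: a1=1.400, a2=1.088, a3=6.732, a4=0.260, a0=9.480; τ=−ln(0.1919)/9.480=0.174 → t=0.174; u2·a0=0.2653·9.480=2.515; a1+a2=2.488 < 2.515 ≤ a1+…+a3=9.220 → R3 fires; Z=2 M=8 X=2 G=8 R=5
Draw 2: a1=1.400, a2=1.088, a3=5.984, a4=0.260, a0=8.732; τ=−ln(0.0425)/8.732=0.362 → t=0.536; u2·a0=0.8505·8.732=7.427; a1+a2=2.488 < 7.427 ≤ a1+…+a3=8.472 → R3 fires; Z=2 M=8 X=2 G=7 R=5
Draw 3: a1=1.400, a2=1.088, a3=5.236, a4=0.260, a0=7.984; τ=−ln(0.4434)/7.984=0.102 → t=0.638; u2·a0=0.7731·7.984=6.172; a1+a2=2.488 < 6.172 ≤ a1+…+a3=7.724 → R3 fires; Z=2 M=8 X=2 G=6 R=5
Draw 4: a1=1.400, a2=1.088, a3=4.488, a4=0.260, a0=7.236; τ=−ln(0.8361)/7.236=0.025 → t=0.662; u2·a0=0.3887·7.236=2.813; a1+a2=2.488 < 2.813 ≤ a1+…+a3=6.976 → R3 fires; Z=2 M=8 X=2 G=5 R=5
Draw 5: a1=1.400, a2=1.088, a3=3.740, a4=0.260, a0=6.488; τ=−ln(0.3794)/6.488=0.149 → t=0.812; u2·a0=0.3443·6.488=2.234; a1=1.400 < 2.234 ≤ a1+a2=2.488 → R2 fires; Z=2 M=9 X=1 G=7 R=5
Draw 6: a1=1.400, a2=0.612, a3=5.236, a4=0.130, a0=7.378; τ=−ln(0.3182)/7.378=0.155 → t=0.967; u2·a0=0.5981·7.378=4.413; a1+a2=2.012 < 4.413 ≤ a1+…+a3=7.248 → R3 fires; Z=2 M=9 X=1 G=6 R=5
Draw 7: a1=1.400, a2=0.612, a3=4.488, a4=0.130, a0=6.630; τ=−ln(0.0388)/6.630=0.490 → t=1.457; u2·a0=0.7050·6.630=4.674; a1+a2=2.012 < 4.674 ≤ a1+…+a3=6.500 → R3 fires; Z=2 M=9 X=1 G=5 R=5
Draw 8: a1=1.400, a2=0.612, a3=3.740, a4=0.130, a0=5.882; τ=−ln(0.4605)/5.882=0.132 → t=1.589; u2·a0=0.4752·5.882=2.795; a1+a2=2.012 < 2.795 ≤ a1+…+a3=5.752 → R3 fires; Z=2 M=9 X=1 G=4 R=5
Draw 9: a1=1.400, a2=0.612, a3=2.992, a4=0.130, a0=5.134; τ=−ln(0.4384)/5.134=0.161 → t=1.750; u2·a0=0.6888·5.134=3.536; a1+a2=2.012 < 3.536 ≤ a1+…+a3=5.004 → R3 fires; Z=2 M=9 X=1 G=3 R=5
Draw 10: a1=1.400, a2=0.612, a3=2.244, a4=0.130, a0=4.386; τ=−ln(0.8915)/4.386=0.026 → t=1.776; u2·a0=0.1337·4.386=0.586 ≤ a1=1.400 → R1 fires; Z=3 M=9 X=1 G=3 R=5
Draw 11: a1=1.400, a2=0.612, a3=3.366, a4=0.130, a0=5.508; τ=−ln(0.2559)/5.508=0.247 → t=2.023; u2·a0=0.3474·5.508=1.913; a1=1.400 < 1.913 ≤ a1+a2=2.012 → R2 fires; Z=3 M=10 X=0 G=5 R=5
Draw 12: a1=1.400, a2=0.000, a3=5.610, a4=0.000, a0=7.010; τ=−ln(0.2296)/7.010=0.210 → t=2.233; u2·a0=0.7482·7.010=5.245; a1+a2=1.400 < 5.245 ≤ a1+…+a3=7.010 → R3 fires; Z=3 M=10 X=0 G=4 R=5
Draw 13: a1=1.400, a2=0.000, a3=4.488, a4=0.000, a0=5.888; τ=−ln(0.0254)/5.888=0.624 → t=2.857; u2·a0=0.0763·5.888=0.449 ≤ a1=1.400 → R1 fires; Z=4 M=10 X=0 G=4 R=5
Draw 14: a1=1.400, a2=0.000, a3=5.984, a4=0.000, a0=7.384; τ=−ln(0.0879)/7.384=0.329 → t=3.186 > T=2.91: stop.
Read off X at T=2.91: 0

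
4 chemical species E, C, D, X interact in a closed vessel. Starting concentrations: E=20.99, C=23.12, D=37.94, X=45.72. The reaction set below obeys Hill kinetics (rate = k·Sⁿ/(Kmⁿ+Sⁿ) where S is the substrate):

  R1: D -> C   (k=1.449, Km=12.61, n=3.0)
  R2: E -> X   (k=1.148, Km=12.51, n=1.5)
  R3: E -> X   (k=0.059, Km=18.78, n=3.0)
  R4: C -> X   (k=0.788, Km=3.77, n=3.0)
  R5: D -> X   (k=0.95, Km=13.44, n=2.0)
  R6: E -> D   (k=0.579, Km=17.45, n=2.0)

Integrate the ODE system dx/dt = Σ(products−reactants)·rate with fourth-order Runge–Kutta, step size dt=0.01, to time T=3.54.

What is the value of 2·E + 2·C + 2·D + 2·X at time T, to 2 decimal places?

Value at T = 255.54

Check how each reaction changes W = 2·E + 2·C + 2·D + 2·X (weight of products minus weight of reactants):
R1: D -> C: (2·1) − (2·1) = 2 − 2 = 0
R2: E -> X: (2·1) − (2·1) = 2 − 2 = 0
R3: E -> X: (2·1) − (2·1) = 2 − 2 = 0
R4: C -> X: (2·1) − (2·1) = 2 − 2 = 0
R5: D -> X: (2·1) − (2·1) = 2 − 2 = 0
R6: E -> D: (2·1) − (2·1) = 2 − 2 = 0
Every reaction leaves W unchanged, so W is conserved and no simulation is needed: W(T) = W(0) = 2·20.99 + 2·23.12 + 2·37.94 + 2·45.72 = 255.54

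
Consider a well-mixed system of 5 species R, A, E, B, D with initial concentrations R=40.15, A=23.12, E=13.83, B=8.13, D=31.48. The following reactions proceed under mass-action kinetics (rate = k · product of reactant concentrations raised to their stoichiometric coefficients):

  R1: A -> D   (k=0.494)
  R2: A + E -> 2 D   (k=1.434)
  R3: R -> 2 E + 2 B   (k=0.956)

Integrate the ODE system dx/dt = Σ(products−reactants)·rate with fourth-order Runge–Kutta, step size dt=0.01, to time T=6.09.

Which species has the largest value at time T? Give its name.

RK4 with dt=0.01: 609 steps to T=6.09. Trajectory (selected grid times):
t=0.00: R=40.15 A=23.12 E=13.83 B=8.13 D=31.48
t=0.68: R=20.96 A=0.00 E=30.04 B=46.51 D=76.77
t=1.35: R=11.05 A=0.00 E=49.87 B=66.34 D=76.77
t=2.03: R=5.77 A=0.00 E=60.43 B=76.90 D=76.77
t=2.71: R=3.01 A=0.00 E=65.94 B=82.41 D=76.77
t=3.38: R=1.59 A=0.00 E=68.79 B=85.26 D=76.77
t=4.06: R=0.83 A=0.00 E=70.30 B=86.77 D=76.77
t=4.74: R=0.43 A=0.00 E=71.09 B=87.57 D=76.77
t=5.41: R=0.23 A=0.00 E=71.50 B=87.97 D=76.77
t=6.09: R=0.12 A=0.00 E=71.72 B=88.19 D=76.77
At T=6.09: R=0.12 A=0.00 E=71.72 B=88.19 D=76.77; the largest is B.

Dominant species at T: B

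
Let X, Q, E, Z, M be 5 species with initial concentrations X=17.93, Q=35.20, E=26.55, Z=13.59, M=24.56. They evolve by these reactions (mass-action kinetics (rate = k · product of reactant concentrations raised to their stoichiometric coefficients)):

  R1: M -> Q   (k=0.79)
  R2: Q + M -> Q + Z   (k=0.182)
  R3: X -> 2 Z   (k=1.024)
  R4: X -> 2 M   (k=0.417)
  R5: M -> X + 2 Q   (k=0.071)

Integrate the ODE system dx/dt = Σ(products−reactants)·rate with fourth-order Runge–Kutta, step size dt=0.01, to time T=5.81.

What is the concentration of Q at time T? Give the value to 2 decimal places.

Q at T = 39.48

RK4 with dt=0.01: 581 steps to T=5.81. Trajectory (selected grid times):
t=0.00: X=17.93 Q=35.20 E=26.55 Z=13.59 M=24.56
t=0.65: X=7.17 Q=38.86 E=26.55 Z=55.78 M=1.07
t=1.29: X=2.87 Q=39.24 E=26.55 Z=64.79 M=0.37
t=1.94: X=1.13 Q=39.38 E=26.55 Z=68.38 M=0.14
t=2.58: X=0.45 Q=39.44 E=26.55 Z=69.78 M=0.06
t=3.23: X=0.18 Q=39.46 E=26.55 Z=70.34 M=0.02
t=3.87: X=0.07 Q=39.47 E=26.55 Z=70.56 M=0.01
t=4.52: X=0.03 Q=39.47 E=26.55 Z=70.65 M=0.00
t=5.16: X=0.01 Q=39.47 E=26.55 Z=70.69 M=0.00
t=5.81: X=0.00 Q=39.48 E=26.55 Z=70.70 M=0.00
Read off Q at T=5.81: 39.48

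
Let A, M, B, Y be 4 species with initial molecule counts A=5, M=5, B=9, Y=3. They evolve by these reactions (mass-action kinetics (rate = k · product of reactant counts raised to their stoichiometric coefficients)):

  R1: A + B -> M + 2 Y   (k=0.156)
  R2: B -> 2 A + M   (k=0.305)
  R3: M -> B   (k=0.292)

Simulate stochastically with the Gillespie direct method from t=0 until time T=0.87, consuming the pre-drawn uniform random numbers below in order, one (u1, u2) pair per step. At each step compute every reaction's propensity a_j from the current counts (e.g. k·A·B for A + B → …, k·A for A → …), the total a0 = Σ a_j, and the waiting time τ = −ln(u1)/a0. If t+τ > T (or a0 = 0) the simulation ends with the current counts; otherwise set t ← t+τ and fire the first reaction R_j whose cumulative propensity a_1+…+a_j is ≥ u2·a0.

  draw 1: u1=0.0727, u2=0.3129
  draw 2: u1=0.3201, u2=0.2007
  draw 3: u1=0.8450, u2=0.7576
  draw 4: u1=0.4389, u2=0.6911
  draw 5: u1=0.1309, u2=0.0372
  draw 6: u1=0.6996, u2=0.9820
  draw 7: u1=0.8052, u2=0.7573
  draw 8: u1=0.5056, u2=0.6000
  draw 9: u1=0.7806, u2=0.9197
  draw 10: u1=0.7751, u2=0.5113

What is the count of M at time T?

M at T = 8

t=0.000: A=5 M=5 B=9 Y=3
Draw 1: a1=7.020, a2=2.745, a3=1.460, a0=11.225; τ=−ln(0.0727)/11.225=0.234 → t=0.234; u2·a0=0.3129·11.225=3.512 ≤ a1=7.020 → R1 fires; A=4 M=6 B=8 Y=5
Draw 2: a1=4.992, a2=2.440, a3=1.752, a0=9.184; τ=−ln(0.3201)/9.184=0.124 → t=0.358; u2·a0=0.2007·9.184=1.843 ≤ a1=4.992 → R1 fires; A=3 M=7 B=7 Y=7
Draw 3: a1=3.276, a2=2.135, a3=2.044, a0=7.455; τ=−ln(0.8450)/7.455=0.023 → t=0.380; u2·a0=0.7576·7.455=5.648; a1+a2=5.411 < 5.648 ≤ a1+…+a3=7.455 → R3 fires; A=3 M=6 B=8 Y=7
Draw 4: a1=3.744, a2=2.440, a3=1.752, a0=7.936; τ=−ln(0.4389)/7.936=0.104 → t=0.484; u2·a0=0.6911·7.936=5.485; a1=3.744 < 5.485 ≤ a1+a2=6.184 → R2 fires; A=5 M=7 B=7 Y=7
Draw 5: a1=5.460, a2=2.135, a3=2.044, a0=9.639; τ=−ln(0.1309)/9.639=0.211 → t=0.695; u2·a0=0.0372·9.639=0.359 ≤ a1=5.460 → R1 fires; A=4 M=8 B=6 Y=9
Draw 6: a1=3.744, a2=1.830, a3=2.336, a0=7.910; τ=−ln(0.6996)/7.910=0.045 → t=0.740; u2·a0=0.9820·7.910=7.768; a1+a2=5.574 < 7.768 ≤ a1+…+a3=7.910 → R3 fires; A=4 M=7 B=7 Y=9
Draw 7: a1=4.368, a2=2.135, a3=2.044, a0=8.547; τ=−ln(0.8052)/8.547=0.025 → t=0.765; u2·a0=0.7573·8.547=6.473; a1=4.368 < 6.473 ≤ a1+a2=6.503 → R2 fires; A=6 M=8 B=6 Y=9
Draw 8: a1=5.616, a2=1.830, a3=2.336, a0=9.782; τ=−ln(0.5056)/9.782=0.070 → t=0.835; u2·a0=0.6000·9.782=5.869; a1=5.616 < 5.869 ≤ a1+a2=7.446 → R2 fires; A=8 M=9 B=5 Y=9
Draw 9: a1=6.240, a2=1.525, a3=2.628, a0=10.393; τ=−ln(0.7806)/10.393=0.024 → t=0.859; u2·a0=0.9197·10.393=9.558; a1+a2=7.765 < 9.558 ≤ a1+…+a3=10.393 → R3 fires; A=8 M=8 B=6 Y=9
Draw 10: a1=7.488, a2=1.830, a3=2.336, a0=11.654; τ=−ln(0.7751)/11.654=0.022 → t=0.881 > T=0.87: stop.
Read off M at T=0.87: 8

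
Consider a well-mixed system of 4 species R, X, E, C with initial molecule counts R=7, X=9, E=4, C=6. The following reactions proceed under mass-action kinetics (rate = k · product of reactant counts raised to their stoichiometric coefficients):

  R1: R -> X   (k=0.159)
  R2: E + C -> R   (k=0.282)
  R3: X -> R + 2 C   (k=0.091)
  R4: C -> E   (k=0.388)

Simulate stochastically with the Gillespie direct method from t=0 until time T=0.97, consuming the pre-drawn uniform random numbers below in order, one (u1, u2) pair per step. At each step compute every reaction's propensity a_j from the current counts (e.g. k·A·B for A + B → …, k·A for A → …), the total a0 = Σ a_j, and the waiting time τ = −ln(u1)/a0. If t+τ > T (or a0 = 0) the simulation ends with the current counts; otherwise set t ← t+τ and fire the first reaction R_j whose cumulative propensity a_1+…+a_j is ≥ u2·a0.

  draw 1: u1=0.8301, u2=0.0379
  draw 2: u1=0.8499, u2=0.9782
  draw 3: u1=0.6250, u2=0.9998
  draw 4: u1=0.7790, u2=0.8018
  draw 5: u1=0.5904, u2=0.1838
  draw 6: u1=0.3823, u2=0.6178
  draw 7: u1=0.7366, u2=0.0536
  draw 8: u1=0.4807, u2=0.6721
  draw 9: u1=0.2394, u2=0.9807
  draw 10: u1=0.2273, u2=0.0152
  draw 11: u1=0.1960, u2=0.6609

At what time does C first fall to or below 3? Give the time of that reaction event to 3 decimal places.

t=0.000: R=7 X=9 E=4 C=6
Draw 1: a1=1.113, a2=6.768, a3=0.819, a4=2.328, a0=11.028; τ=−ln(0.8301)/11.028=0.017 → t=0.017; u2·a0=0.0379·11.028=0.418 ≤ a1=1.113 → R1 fires; R=6 X=10 E=4 C=6
Draw 2: a1=0.954, a2=6.768, a3=0.910, a4=2.328, a0=10.960; τ=−ln(0.8499)/10.960=0.015 → t=0.032; u2·a0=0.9782·10.960=10.721; a1+…+a3=8.632 < 10.721 ≤ a1+…+a4=10.960 → R4 fires; R=6 X=10 E=5 C=5
Draw 3: a1=0.954, a2=7.050, a3=0.910, a4=1.940, a0=10.854; τ=−ln(0.6250)/10.854=0.043 → t=0.075; u2·a0=0.9998·10.854=10.852; a1+…+a3=8.914 < 10.852 ≤ a1+…+a4=10.854 → R4 fires; R=6 X=10 E=6 C=4
Draw 4: a1=0.954, a2=6.768, a3=0.910, a4=1.552, a0=10.184; τ=−ln(0.7790)/10.184=0.025 → t=0.100; u2·a0=0.8018·10.184=8.166; a1+a2=7.722 < 8.166 ≤ a1+…+a3=8.632 → R3 fires; R=7 X=9 E=6 C=6
Draw 5: a1=1.113, a2=10.152, a3=0.819, a4=2.328, a0=14.412; τ=−ln(0.5904)/14.412=0.037 → t=0.136; u2·a0=0.1838·14.412=2.649; a1=1.113 < 2.649 ≤ a1+a2=11.265 → R2 fires; R=8 X=9 E=5 C=5
Draw 6: a1=1.272, a2=7.050, a3=0.819, a4=1.940, a0=11.081; τ=−ln(0.3823)/11.081=0.087 → t=0.223; u2·a0=0.6178·11.081=6.846; a1=1.272 < 6.846 ≤ a1+a2=8.322 → R2 fires; R=9 X=9 E=4 C=4
Draw 7: a1=1.431, a2=4.512, a3=0.819, a4=1.552, a0=8.314; τ=−ln(0.7366)/8.314=0.037 → t=0.260; u2·a0=0.0536·8.314=0.446 ≤ a1=1.431 → R1 fires; R=8 X=10 E=4 C=4
Draw 8: a1=1.272, a2=4.512, a3=0.910, a4=1.552, a0=8.246; τ=−ln(0.4807)/8.246=0.089 → t=0.348; u2·a0=0.6721·8.246=5.542; a1=1.272 < 5.542 ≤ a1+a2=5.784 → R2 fires; R=9 X=10 E=3 C=3
Draw 9: a1=1.431, a2=2.538, a3=0.910, a4=1.164, a0=6.043; τ=−ln(0.2394)/6.043=0.237 → t=0.585; u2·a0=0.9807·6.043=5.926; a1+…+a3=4.879 < 5.926 ≤ a1+…+a4=6.043 → R4 fires; R=9 X=10 E=4 C=2
Draw 10: a1=1.431, a2=2.256, a3=0.910, a4=0.776, a0=5.373; τ=−ln(0.2273)/5.373=0.276 → t=0.861; u2·a0=0.0152·5.373=0.082 ≤ a1=1.431 → R1 fires; R=8 X=11 E=4 C=2
Draw 11: a1=1.272, a2=2.256, a3=1.001, a4=0.776, a0=5.305; τ=−ln(0.1960)/5.305=0.307 → t=1.168 > T=0.97: stop.
C first becomes ≤ 3 when it reaches 3 at the event at t=0.348.

Threshold first reached at t = 0.348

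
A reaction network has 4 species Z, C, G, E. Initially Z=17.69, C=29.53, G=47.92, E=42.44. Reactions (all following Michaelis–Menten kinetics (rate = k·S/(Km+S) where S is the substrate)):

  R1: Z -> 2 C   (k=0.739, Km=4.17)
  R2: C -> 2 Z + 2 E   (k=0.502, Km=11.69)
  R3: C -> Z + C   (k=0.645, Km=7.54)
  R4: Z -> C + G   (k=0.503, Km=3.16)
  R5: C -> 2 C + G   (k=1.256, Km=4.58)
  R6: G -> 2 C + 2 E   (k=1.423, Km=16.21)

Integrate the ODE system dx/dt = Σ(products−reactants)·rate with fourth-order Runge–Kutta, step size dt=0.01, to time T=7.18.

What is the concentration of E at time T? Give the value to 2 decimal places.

RK4 with dt=0.01: 718 steps to T=7.18. Trajectory (selected grid times):
t=0.00: Z=17.69 C=29.53 G=47.92 E=42.44
t=0.80: Z=17.87 C=33.12 G=48.29 E=44.73
t=1.60: Z=18.07 C=36.71 G=48.66 E=47.04
t=2.39: Z=18.29 C=40.27 G=49.05 E=49.33
t=3.19: Z=18.54 C=43.88 G=49.44 E=51.67
t=3.99: Z=18.79 C=47.50 G=49.84 E=54.03
t=4.79: Z=19.06 C=51.13 G=50.24 E=56.40
t=5.58: Z=19.33 C=54.72 G=50.65 E=58.75
t=6.38: Z=19.62 C=58.37 G=51.06 E=61.14
t=7.18: Z=19.92 C=62.02 G=51.47 E=63.54
Read off E at T=7.18: 63.54

E at T = 63.54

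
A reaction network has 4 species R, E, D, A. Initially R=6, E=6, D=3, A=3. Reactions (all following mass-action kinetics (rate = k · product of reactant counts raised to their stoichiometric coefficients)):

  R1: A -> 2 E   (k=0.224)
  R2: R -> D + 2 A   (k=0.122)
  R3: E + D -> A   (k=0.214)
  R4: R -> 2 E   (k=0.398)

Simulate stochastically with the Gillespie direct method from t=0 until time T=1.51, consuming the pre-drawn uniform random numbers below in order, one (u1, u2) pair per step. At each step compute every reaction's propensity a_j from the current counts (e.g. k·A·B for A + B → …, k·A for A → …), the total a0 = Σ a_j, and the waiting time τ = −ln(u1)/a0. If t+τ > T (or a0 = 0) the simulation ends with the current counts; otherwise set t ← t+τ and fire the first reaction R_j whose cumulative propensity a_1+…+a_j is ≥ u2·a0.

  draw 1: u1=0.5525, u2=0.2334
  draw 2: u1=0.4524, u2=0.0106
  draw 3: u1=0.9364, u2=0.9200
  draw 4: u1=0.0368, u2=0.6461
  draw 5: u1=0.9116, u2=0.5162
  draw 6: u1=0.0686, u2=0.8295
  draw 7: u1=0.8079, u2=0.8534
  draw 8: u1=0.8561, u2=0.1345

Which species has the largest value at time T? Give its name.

Dominant species at T: E

t=0.000: R=6 E=6 D=3 A=3
Draw 1: a1=0.672, a2=0.732, a3=3.852, a4=2.388, a0=7.644; τ=−ln(0.5525)/7.644=0.078 → t=0.078; u2·a0=0.2334·7.644=1.784; a1+a2=1.404 < 1.784 ≤ a1+…+a3=5.256 → R3 fires; R=6 E=5 D=2 A=4
Draw 2: a1=0.896, a2=0.732, a3=2.140, a4=2.388, a0=6.156; τ=−ln(0.4524)/6.156=0.129 → t=0.206; u2·a0=0.0106·6.156=0.065 ≤ a1=0.896 → R1 fires; R=6 E=7 D=2 A=3
Draw 3: a1=0.672, a2=0.732, a3=2.996, a4=2.388, a0=6.788; τ=−ln(0.9364)/6.788=0.010 → t=0.216; u2·a0=0.9200·6.788=6.245; a1+…+a3=4.400 < 6.245 ≤ a1+…+a4=6.788 → R4 fires; R=5 E=9 D=2 A=3
Draw 4: a1=0.672, a2=0.610, a3=3.852, a4=1.990, a0=7.124; τ=−ln(0.0368)/7.124=0.464 → t=0.680; u2·a0=0.6461·7.124=4.603; a1+a2=1.282 < 4.603 ≤ a1+…+a3=5.134 → R3 fires; R=5 E=8 D=1 A=4
Draw 5: a1=0.896, a2=0.610, a3=1.712, a4=1.990, a0=5.208; τ=−ln(0.9116)/5.208=0.018 → t=0.697; u2·a0=0.5162·5.208=2.688; a1+a2=1.506 < 2.688 ≤ a1+…+a3=3.218 → R3 fires; R=5 E=7 D=0 A=5
Draw 6: a1=1.120, a2=0.610, a3=0.000, a4=1.990, a0=3.720; τ=−ln(0.0686)/3.720=0.720 → t=1.418; u2·a0=0.8295·3.720=3.086; a1+…+a3=1.730 < 3.086 ≤ a1+…+a4=3.720 → R4 fires; R=4 E=9 D=0 A=5
Draw 7: a1=1.120, a2=0.488, a3=0.000, a4=1.592, a0=3.200; τ=−ln(0.8079)/3.200=0.067 → t=1.484; u2·a0=0.8534·3.200=2.731; a1+…+a3=1.608 < 2.731 ≤ a1+…+a4=3.200 → R4 fires; R=3 E=11 D=0 A=5
Draw 8: a1=1.120, a2=0.366, a3=0.000, a4=1.194, a0=2.680; τ=−ln(0.8561)/2.680=0.058 → t=1.542 > T=1.51: stop.
At T=1.51: R=3 E=11 D=0 A=5; the largest is E.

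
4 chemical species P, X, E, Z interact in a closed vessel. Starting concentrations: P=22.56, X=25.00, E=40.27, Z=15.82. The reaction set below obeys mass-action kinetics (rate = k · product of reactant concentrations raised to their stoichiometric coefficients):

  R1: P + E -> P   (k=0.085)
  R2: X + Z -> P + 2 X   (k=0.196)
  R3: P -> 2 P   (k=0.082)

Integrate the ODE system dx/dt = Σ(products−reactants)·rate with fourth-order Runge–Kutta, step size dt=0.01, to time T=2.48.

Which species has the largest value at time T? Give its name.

RK4 with dt=0.01: 248 steps to T=2.48. Trajectory (selected grid times):
t=0.00: P=22.56 X=25.00 E=40.27 Z=15.82
t=0.28: P=36.52 X=38.24 E=19.27 Z=2.58
t=0.55: P=39.63 X=40.51 E=7.98 Z=0.31
t=0.83: P=40.83 X=40.79 E=3.06 Z=0.03
t=1.10: P=41.78 X=40.82 E=1.19 Z=0.00
t=1.38: P=42.75 X=40.82 E=0.43 Z=0.00
t=1.65: P=43.71 X=40.82 E=0.16 Z=0.00
t=1.93: P=44.72 X=40.82 E=0.06 Z=0.00
t=2.20: P=45.72 X=40.82 E=0.02 Z=0.00
t=2.48: P=46.79 X=40.82 E=0.01 Z=0.00
At T=2.48: P=46.79 X=40.82 E=0.01 Z=0.00; the largest is P.

Dominant species at T: P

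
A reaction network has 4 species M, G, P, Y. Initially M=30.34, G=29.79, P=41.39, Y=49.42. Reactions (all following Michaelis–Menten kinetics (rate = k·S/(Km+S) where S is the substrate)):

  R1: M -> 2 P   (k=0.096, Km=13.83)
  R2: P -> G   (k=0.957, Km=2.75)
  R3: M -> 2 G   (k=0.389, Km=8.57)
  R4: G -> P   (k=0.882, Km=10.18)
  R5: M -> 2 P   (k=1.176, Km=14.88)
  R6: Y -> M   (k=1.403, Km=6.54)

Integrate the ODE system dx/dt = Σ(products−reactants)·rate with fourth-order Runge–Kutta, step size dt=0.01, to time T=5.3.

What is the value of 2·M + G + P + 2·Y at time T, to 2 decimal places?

Value at T = 230.70

Check how each reaction changes W = 2·M + G + P + 2·Y (weight of products minus weight of reactants):
R1: M -> 2 P: (1·2) − (2·1) = 2 − 2 = 0
R2: P -> G: (1·1) − (1·1) = 1 − 1 = 0
R3: M -> 2 G: (1·2) − (2·1) = 2 − 2 = 0
R4: G -> P: (1·1) − (1·1) = 1 − 1 = 0
R5: M -> 2 P: (1·2) − (2·1) = 2 − 2 = 0
R6: Y -> M: (2·1) − (2·1) = 2 − 2 = 0
Every reaction leaves W unchanged, so W is conserved and no simulation is needed: W(T) = W(0) = 2·30.34 + 29.79 + 41.39 + 2·49.42 = 230.70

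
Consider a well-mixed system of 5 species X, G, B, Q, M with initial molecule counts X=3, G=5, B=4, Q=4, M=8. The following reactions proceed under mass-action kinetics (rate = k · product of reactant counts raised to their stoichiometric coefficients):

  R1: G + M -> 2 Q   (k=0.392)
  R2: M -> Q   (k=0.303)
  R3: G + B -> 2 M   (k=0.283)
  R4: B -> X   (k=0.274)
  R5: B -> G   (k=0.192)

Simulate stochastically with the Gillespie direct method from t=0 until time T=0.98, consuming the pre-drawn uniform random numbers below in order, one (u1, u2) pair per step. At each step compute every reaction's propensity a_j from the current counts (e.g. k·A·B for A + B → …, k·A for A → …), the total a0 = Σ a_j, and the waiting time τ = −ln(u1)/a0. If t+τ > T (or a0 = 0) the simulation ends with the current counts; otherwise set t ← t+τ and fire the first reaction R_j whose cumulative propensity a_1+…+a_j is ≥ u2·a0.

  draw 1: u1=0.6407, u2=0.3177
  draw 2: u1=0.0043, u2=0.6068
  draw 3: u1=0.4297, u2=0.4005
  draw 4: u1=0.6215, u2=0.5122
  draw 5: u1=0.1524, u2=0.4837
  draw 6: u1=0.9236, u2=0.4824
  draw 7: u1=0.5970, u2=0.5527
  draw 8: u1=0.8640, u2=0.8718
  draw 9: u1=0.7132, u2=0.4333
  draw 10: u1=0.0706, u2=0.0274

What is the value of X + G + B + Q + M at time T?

Value at T = 24

Check how each reaction changes W = X + G + B + Q + M (weight of products minus weight of reactants):
R1: G + M -> 2 Q: (1·2) − (1·1 + 1·1) = 2 − 2 = 0
R2: M -> Q: (1·1) − (1·1) = 1 − 1 = 0
R3: G + B -> 2 M: (1·2) − (1·1 + 1·1) = 2 − 2 = 0
R4: B -> X: (1·1) − (1·1) = 1 − 1 = 0
R5: B -> G: (1·1) − (1·1) = 1 − 1 = 0
Every reaction leaves W unchanged, so W is conserved and no simulation is needed: W(T) = W(0) = 3 + 5 + 4 + 4 + 8 = 24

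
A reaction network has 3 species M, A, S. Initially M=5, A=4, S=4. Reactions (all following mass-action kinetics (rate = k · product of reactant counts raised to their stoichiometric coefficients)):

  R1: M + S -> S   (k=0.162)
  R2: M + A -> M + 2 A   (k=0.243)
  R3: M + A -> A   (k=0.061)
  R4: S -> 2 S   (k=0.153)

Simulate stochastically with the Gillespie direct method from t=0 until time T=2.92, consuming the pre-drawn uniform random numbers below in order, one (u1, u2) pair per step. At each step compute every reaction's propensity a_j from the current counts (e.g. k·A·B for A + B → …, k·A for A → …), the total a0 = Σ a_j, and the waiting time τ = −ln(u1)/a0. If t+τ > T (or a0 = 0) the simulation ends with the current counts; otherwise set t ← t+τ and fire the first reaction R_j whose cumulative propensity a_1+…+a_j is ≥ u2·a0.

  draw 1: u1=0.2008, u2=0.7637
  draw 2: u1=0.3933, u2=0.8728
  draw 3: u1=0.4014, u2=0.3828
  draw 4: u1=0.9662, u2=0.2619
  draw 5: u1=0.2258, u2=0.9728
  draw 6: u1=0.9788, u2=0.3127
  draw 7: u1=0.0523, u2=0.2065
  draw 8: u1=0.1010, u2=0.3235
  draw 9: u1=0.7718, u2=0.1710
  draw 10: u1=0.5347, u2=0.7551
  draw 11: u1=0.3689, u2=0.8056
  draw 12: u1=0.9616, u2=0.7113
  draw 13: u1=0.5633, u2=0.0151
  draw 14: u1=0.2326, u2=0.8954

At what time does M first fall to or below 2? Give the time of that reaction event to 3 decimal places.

Threshold first reached at t = 0.930

t=0.000: M=5 A=4 S=4
Draw 1: a1=3.240, a2=4.860, a3=1.220, a4=0.612, a0=9.932; τ=−ln(0.2008)/9.932=0.162 → t=0.162; u2·a0=0.7637·9.932=7.585; a1=3.240 < 7.585 ≤ a1+a2=8.100 → R2 fires; M=5 A=5 S=4
Draw 2: a1=3.240, a2=6.075, a3=1.525, a4=0.612, a0=11.452; τ=−ln(0.3933)/11.452=0.081 → t=0.243; u2·a0=0.8728·11.452=9.995; a1+a2=9.315 < 9.995 ≤ a1+…+a3=10.840 → R3 fires; M=4 A=5 S=4
Draw 3: a1=2.592, a2=4.860, a3=1.220, a4=0.612, a0=9.284; τ=−ln(0.4014)/9.284=0.098 → t=0.341; u2·a0=0.3828·9.284=3.554; a1=2.592 < 3.554 ≤ a1+a2=7.452 → R2 fires; M=4 A=6 S=4
Draw 4: a1=2.592, a2=5.832, a3=1.464, a4=0.612, a0=10.500; τ=−ln(0.9662)/10.500=0.003 → t=0.345; u2·a0=0.2619·10.500=2.750; a1=2.592 < 2.750 ≤ a1+a2=8.424 → R2 fires; M=4 A=7 S=4
Draw 5: a1=2.592, a2=6.804, a3=1.708, a4=0.612, a0=11.716; τ=−ln(0.2258)/11.716=0.127 → t=0.472; u2·a0=0.9728·11.716=11.397; a1+…+a3=11.104 < 11.397 ≤ a1+…+a4=11.716 → R4 fires; M=4 A=7 S=5
Draw 6: a1=3.240, a2=6.804, a3=1.708, a4=0.765, a0=12.517; τ=−ln(0.9788)/12.517=0.002 → t=0.473; u2·a0=0.3127·12.517=3.914; a1=3.240 < 3.914 ≤ a1+a2=10.044 → R2 fires; M=4 A=8 S=5
Draw 7: a1=3.240, a2=7.776, a3=1.952, a4=0.765, a0=13.733; τ=−ln(0.0523)/13.733=0.215 → t=0.688; u2·a0=0.2065·13.733=2.836 ≤ a1=3.240 → R1 fires; M=3 A=8 S=5
Draw 8: a1=2.430, a2=5.832, a3=1.464, a4=0.765, a0=10.491; τ=−ln(0.1010)/10.491=0.219 → t=0.907; u2·a0=0.3235·10.491=3.394; a1=2.430 < 3.394 ≤ a1+a2=8.262 → R2 fires; M=3 A=9 S=5
Draw 9: a1=2.430, a2=6.561, a3=1.647, a4=0.765, a0=11.403; τ=−ln(0.7718)/11.403=0.023 → t=0.930; u2·a0=0.1710·11.403=1.950 ≤ a1=2.430 → R1 fires; M=2 A=9 S=5
Draw 10: a1=1.620, a2=4.374, a3=1.098, a4=0.765, a0=7.857; τ=−ln(0.5347)/7.857=0.080 → t=1.009; u2·a0=0.7551·7.857=5.933; a1=1.620 < 5.933 ≤ a1+a2=5.994 → R2 fires; M=2 A=10 S=5
Draw 11: a1=1.620, a2=4.860, a3=1.220, a4=0.765, a0=8.465; τ=−ln(0.3689)/8.465=0.118 → t=1.127; u2·a0=0.8056·8.465=6.819; a1+a2=6.480 < 6.819 ≤ a1+…+a3=7.700 → R3 fires; M=1 A=10 S=5
Draw 12: a1=0.810, a2=2.430, a3=0.610, a4=0.765, a0=4.615; τ=−ln(0.9616)/4.615=0.008 → t=1.136; u2·a0=0.7113·4.615=3.283; a1+a2=3.240 < 3.283 ≤ a1+…+a3=3.850 → R3 fires; M=0 A=10 S=5
Draw 13: a1=0.000, a2=0.000, a3=0.000, a4=0.765, a0=0.765; τ=−ln(0.5633)/0.765=0.750 → t=1.886; u2·a0=0.0151·0.765=0.012; a1+…+a3=0.000 < 0.012 ≤ a1+…+a4=0.765 → R4 fires; M=0 A=10 S=6
Draw 14: a1=0.000, a2=0.000, a3=0.000, a4=0.918, a0=0.918; τ=−ln(0.2326)/0.918=1.589 → t=3.474 > T=2.92: stop.
M first becomes ≤ 2 when it reaches 2 at the event at t=0.930.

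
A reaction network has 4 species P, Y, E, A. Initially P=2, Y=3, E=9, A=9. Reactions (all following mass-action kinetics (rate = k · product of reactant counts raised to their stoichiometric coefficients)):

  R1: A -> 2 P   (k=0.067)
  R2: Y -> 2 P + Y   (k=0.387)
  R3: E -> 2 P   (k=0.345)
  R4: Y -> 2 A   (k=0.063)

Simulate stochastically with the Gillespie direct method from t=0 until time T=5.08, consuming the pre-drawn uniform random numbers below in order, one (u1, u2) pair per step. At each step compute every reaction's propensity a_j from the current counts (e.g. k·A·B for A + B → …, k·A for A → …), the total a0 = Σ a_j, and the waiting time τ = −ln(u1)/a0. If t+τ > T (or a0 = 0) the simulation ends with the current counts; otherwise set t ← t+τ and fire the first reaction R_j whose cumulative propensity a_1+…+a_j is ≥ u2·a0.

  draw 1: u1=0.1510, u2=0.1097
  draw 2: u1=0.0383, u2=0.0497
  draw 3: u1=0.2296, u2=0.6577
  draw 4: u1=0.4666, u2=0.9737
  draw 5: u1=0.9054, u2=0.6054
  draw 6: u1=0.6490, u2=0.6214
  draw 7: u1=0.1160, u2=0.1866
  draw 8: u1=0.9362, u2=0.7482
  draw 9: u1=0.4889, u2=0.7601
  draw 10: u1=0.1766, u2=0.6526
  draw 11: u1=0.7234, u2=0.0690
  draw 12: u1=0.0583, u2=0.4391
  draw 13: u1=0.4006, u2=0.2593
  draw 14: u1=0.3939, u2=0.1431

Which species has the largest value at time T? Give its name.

t=0.000: P=2 Y=3 E=9 A=9
Draw 1: a1=0.603, a2=1.161, a3=3.105, a4=0.189, a0=5.058; τ=−ln(0.1510)/5.058=0.374 → t=0.374; u2·a0=0.1097·5.058=0.555 ≤ a1=0.603 → R1 fires; P=4 Y=3 E=9 A=8
Draw 2: a1=0.536, a2=1.161, a3=3.105, a4=0.189, a0=4.991; τ=−ln(0.0383)/4.991=0.654 → t=1.027; u2·a0=0.0497·4.991=0.248 ≤ a1=0.536 → R1 fires; P=6 Y=3 E=9 A=7
Draw 3: a1=0.469, a2=1.161, a3=3.105, a4=0.189, a0=4.924; τ=−ln(0.2296)/4.924=0.299 → t=1.326; u2·a0=0.6577·4.924=3.239; a1+a2=1.630 < 3.239 ≤ a1+…+a3=4.735 → R3 fires; P=8 Y=3 E=8 A=7
Draw 4: a1=0.469, a2=1.161, a3=2.760, a4=0.189, a0=4.579; τ=−ln(0.4666)/4.579=0.166 → t=1.493; u2·a0=0.9737·4.579=4.459; a1+…+a3=4.390 < 4.459 ≤ a1+…+a4=4.579 → R4 fires; P=8 Y=2 E=8 A=9
Draw 5: a1=0.603, a2=0.774, a3=2.760, a4=0.126, a0=4.263; τ=−ln(0.9054)/4.263=0.023 → t=1.516; u2·a0=0.6054·4.263=2.581; a1+a2=1.377 < 2.581 ≤ a1+…+a3=4.137 → R3 fires; P=10 Y=2 E=7 A=9
Draw 6: a1=0.603, a2=0.774, a3=2.415, a4=0.126, a0=3.918; τ=−ln(0.6490)/3.918=0.110 → t=1.626; u2·a0=0.6214·3.918=2.435; a1+a2=1.377 < 2.435 ≤ a1+…+a3=3.792 → R3 fires; P=12 Y=2 E=6 A=9
Draw 7: a1=0.603, a2=0.774, a3=2.070, a4=0.126, a0=3.573; τ=−ln(0.1160)/3.573=0.603 → t=2.229; u2·a0=0.1866·3.573=0.667; a1=0.603 < 0.667 ≤ a1+a2=1.377 → R2 fires; P=14 Y=2 E=6 A=9
Draw 8: a1=0.603, a2=0.774, a3=2.070, a4=0.126, a0=3.573; τ=−ln(0.9362)/3.573=0.018 → t=2.248; u2·a0=0.7482·3.573=2.673; a1+a2=1.377 < 2.673 ≤ a1+…+a3=3.447 → R3 fires; P=16 Y=2 E=5 A=9
Draw 9: a1=0.603, a2=0.774, a3=1.725, a4=0.126, a0=3.228; τ=−ln(0.4889)/3.228=0.222 → t=2.469; u2·a0=0.7601·3.228=2.454; a1+a2=1.377 < 2.454 ≤ a1+…+a3=3.102 → R3 fires; P=18 Y=2 E=4 A=9
Draw 10: a1=0.603, a2=0.774, a3=1.380, a4=0.126, a0=2.883; τ=−ln(0.1766)/2.883=0.601 → t=3.071; u2·a0=0.6526·2.883=1.881; a1+a2=1.377 < 1.881 ≤ a1+…+a3=2.757 → R3 fires; P=20 Y=2 E=3 A=9
Draw 11: a1=0.603, a2=0.774, a3=1.035, a4=0.126, a0=2.538; τ=−ln(0.7234)/2.538=0.128 → t=3.198; u2·a0=0.0690·2.538=0.175 ≤ a1=0.603 → R1 fires; P=22 Y=2 E=3 A=8
Draw 12: a1=0.536, a2=0.774, a3=1.035, a4=0.126, a0=2.471; τ=−ln(0.0583)/2.471=1.150 → t=4.349; u2·a0=0.4391·2.471=1.085; a1=0.536 < 1.085 ≤ a1+a2=1.310 → R2 fires; P=24 Y=2 E=3 A=8
Draw 13: a1=0.536, a2=0.774, a3=1.035, a4=0.126, a0=2.471; τ=−ln(0.4006)/2.471=0.370 → t=4.719; u2·a0=0.2593·2.471=0.641; a1=0.536 < 0.641 ≤ a1+a2=1.310 → R2 fires; P=26 Y=2 E=3 A=8
Draw 14: a1=0.536, a2=0.774, a3=1.035, a4=0.126, a0=2.471; τ=−ln(0.3939)/2.471=0.377 → t=5.096 > T=5.08: stop.
At T=5.08: P=26 Y=2 E=3 A=8; the largest is P.

Dominant species at T: P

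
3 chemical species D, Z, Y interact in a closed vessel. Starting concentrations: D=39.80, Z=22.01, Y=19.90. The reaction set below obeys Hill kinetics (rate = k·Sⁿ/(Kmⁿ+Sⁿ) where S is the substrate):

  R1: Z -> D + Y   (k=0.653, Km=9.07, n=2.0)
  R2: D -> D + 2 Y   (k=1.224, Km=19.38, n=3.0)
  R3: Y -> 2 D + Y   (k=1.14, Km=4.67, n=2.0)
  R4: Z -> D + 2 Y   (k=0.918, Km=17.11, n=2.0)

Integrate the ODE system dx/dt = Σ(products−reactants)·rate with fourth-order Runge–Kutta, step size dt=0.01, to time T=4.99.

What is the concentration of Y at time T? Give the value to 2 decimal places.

RK4 with dt=0.01: 499 steps to T=4.99. Trajectory (selected grid times):
t=0.00: D=39.80 Z=22.01 Y=19.90
t=0.55: D=41.61 Z=21.39 Y=22.04
t=1.11: D=43.46 Z=20.77 Y=24.22
t=1.66: D=45.27 Z=20.18 Y=26.36
t=2.22: D=47.11 Z=19.58 Y=28.53
t=2.77: D=48.91 Z=19.00 Y=30.65
t=3.33: D=50.73 Z=18.43 Y=32.80
t=3.88: D=52.52 Z=17.87 Y=34.91
t=4.44: D=54.33 Z=17.32 Y=37.03
t=4.99: D=56.09 Z=16.79 Y=39.10
Read off Y at T=4.99: 39.10

Y at T = 39.10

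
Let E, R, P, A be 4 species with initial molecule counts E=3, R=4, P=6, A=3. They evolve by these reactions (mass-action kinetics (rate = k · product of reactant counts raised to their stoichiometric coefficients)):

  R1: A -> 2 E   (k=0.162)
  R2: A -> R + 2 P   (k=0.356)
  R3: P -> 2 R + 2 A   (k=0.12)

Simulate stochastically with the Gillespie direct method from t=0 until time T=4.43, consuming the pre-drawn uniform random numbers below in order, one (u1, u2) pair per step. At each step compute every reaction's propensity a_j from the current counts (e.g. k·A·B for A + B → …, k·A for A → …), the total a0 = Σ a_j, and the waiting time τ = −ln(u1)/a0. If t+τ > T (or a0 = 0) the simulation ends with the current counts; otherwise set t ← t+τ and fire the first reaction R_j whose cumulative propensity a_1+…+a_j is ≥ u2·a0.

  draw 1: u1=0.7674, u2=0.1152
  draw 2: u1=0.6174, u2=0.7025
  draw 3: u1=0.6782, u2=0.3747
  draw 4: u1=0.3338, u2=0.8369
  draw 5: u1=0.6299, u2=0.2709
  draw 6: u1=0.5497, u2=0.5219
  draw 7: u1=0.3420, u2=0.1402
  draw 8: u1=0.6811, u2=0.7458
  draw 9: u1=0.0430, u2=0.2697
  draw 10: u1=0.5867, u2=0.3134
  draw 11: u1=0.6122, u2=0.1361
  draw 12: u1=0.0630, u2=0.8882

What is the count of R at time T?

R at T = 16

t=0.000: E=3 R=4 P=6 A=3
Draw 1: a1=0.486, a2=1.068, a3=0.720, a0=2.274; τ=−ln(0.7674)/2.274=0.116 → t=0.116; u2·a0=0.1152·2.274=0.262 ≤ a1=0.486 → R1 fires; E=5 R=4 P=6 A=2
Draw 2: a1=0.324, a2=0.712, a3=0.720, a0=1.756; τ=−ln(0.6174)/1.756=0.275 → t=0.391; u2·a0=0.7025·1.756=1.234; a1+a2=1.036 < 1.234 ≤ a1+…+a3=1.756 → R3 fires; E=5 R=6 P=5 A=4
Draw 3: a1=0.648, a2=1.424, a3=0.600, a0=2.672; τ=−ln(0.6782)/2.672=0.145 → t=0.536; u2·a0=0.3747·2.672=1.001; a1=0.648 < 1.001 ≤ a1+a2=2.072 → R2 fires; E=5 R=7 P=7 A=3
Draw 4: a1=0.486, a2=1.068, a3=0.840, a0=2.394; τ=−ln(0.3338)/2.394=0.458 → t=0.995; u2·a0=0.8369·2.394=2.004; a1+a2=1.554 < 2.004 ≤ a1+…+a3=2.394 → R3 fires; E=5 R=9 P=6 A=5
Draw 5: a1=0.810, a2=1.780, a3=0.720, a0=3.310; τ=−ln(0.6299)/3.310=0.140 → t=1.134; u2·a0=0.2709·3.310=0.897; a1=0.810 < 0.897 ≤ a1+a2=2.590 → R2 fires; E=5 R=10 P=8 A=4
Draw 6: a1=0.648, a2=1.424, a3=0.960, a0=3.032; τ=−ln(0.5497)/3.032=0.197 → t=1.332; u2·a0=0.5219·3.032=1.582; a1=0.648 < 1.582 ≤ a1+a2=2.072 → R2 fires; E=5 R=11 P=10 A=3
Draw 7: a1=0.486, a2=1.068, a3=1.200, a0=2.754; τ=−ln(0.3420)/2.754=0.390 → t=1.721; u2·a0=0.1402·2.754=0.386 ≤ a1=0.486 → R1 fires; E=7 R=11 P=10 A=2
Draw 8: a1=0.324, a2=0.712, a3=1.200, a0=2.236; τ=−ln(0.6811)/2.236=0.172 → t=1.893; u2·a0=0.7458·2.236=1.668; a1+a2=1.036 < 1.668 ≤ a1+…+a3=2.236 → R3 fires; E=7 R=13 P=9 A=4
Draw 9: a1=0.648, a2=1.424, a3=1.080, a0=3.152; τ=−ln(0.0430)/3.152=0.998 → t=2.891; u2·a0=0.2697·3.152=0.850; a1=0.648 < 0.850 ≤ a1+a2=2.072 → R2 fires; E=7 R=14 P=11 A=3
Draw 10: a1=0.486, a2=1.068, a3=1.320, a0=2.874; τ=−ln(0.5867)/2.874=0.186 → t=3.077; u2·a0=0.3134·2.874=0.901; a1=0.486 < 0.901 ≤ a1+a2=1.554 → R2 fires; E=7 R=15 P=13 A=2
Draw 11: a1=0.324, a2=0.712, a3=1.560, a0=2.596; τ=−ln(0.6122)/2.596=0.189 → t=3.266; u2·a0=0.1361·2.596=0.353; a1=0.324 < 0.353 ≤ a1+a2=1.036 → R2 fires; E=7 R=16 P=15 A=1
Draw 12: a1=0.162, a2=0.356, a3=1.800, a0=2.318; τ=−ln(0.0630)/2.318=1.193 → t=4.459 > T=4.43: stop.
Read off R at T=4.43: 16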